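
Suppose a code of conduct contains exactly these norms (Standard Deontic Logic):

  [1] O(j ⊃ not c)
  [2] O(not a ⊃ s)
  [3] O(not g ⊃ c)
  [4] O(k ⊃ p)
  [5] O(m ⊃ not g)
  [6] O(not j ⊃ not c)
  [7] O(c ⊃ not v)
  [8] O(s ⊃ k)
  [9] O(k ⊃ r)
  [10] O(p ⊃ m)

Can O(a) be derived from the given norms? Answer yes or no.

Premises 1 and 6 cover both cases: O(j ⊃ not c) and O(not j ⊃ not c). Since j ∨ not j is a tautology, O(not c) follows.
Premise 3 is O(not g ⊃ c); contrapositively O(not c ⊃ g). Since O(not c) holds, K gives O(g).
Premise 5, O(m ⊃ not g), contraposes to O(g ⊃ not m); with O(g) we get O(not m).
Premise 10, O(p ⊃ m), contraposes to O(not m ⊃ not p); with O(not m) we get O(not p).
The contrapositive of premise 4 (O(k ⊃ p)) is O(not p ⊃ not k), and O(not p) is already established, so O(not k).
The contrapositive of premise 8 (O(s ⊃ k)) is O(not k ⊃ not s), and O(not k) is already established, so O(not s).
Premise 2 is O(not a ⊃ s); contrapositively O(not s ⊃ a). Since O(not s) holds, K gives O(a).
Premises 7, 9 do not contribute to this derivation.
So O(a) follows.

Yes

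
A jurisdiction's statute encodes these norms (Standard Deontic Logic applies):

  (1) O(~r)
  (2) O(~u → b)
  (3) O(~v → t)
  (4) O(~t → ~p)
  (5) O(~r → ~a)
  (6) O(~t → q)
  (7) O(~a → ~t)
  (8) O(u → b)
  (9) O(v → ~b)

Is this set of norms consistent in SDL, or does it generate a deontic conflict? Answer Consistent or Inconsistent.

Inconsistent

By case analysis on ~u: premise 2 gives O(~u → b) and premise 8 gives O(u → b), so O(b) either way.
Premise 9 is O(v → ~b); contrapositively O(b → ~v). Since O(b) holds, K gives O(~v).
From O(~v) and premise 3, O(~v → t), we obtain O(t).
Premise 7 is O(~a → ~t); contrapositively O(t → a). Since O(t) holds, K gives O(a).
Premise 5, O(~r → ~a), contraposes to O(a → r); with O(a) we get O(r).
However, premise 1 gives O(~r).
We now have both O(r) and O(~r) — r is simultaneously obligatory and forbidden, violating the D-axiom.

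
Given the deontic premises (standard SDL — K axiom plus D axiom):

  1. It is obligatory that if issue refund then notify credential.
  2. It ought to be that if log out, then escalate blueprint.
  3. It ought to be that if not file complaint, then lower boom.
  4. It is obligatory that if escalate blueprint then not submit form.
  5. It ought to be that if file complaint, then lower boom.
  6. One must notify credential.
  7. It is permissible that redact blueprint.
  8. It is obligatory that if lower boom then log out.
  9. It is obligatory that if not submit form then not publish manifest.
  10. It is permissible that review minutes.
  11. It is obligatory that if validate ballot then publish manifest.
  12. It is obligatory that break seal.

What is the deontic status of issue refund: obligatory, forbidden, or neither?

Premise 1 is O(issue_refund → notify_credential); even if O(notify_credential) held, inferring O(issue_refund) would be affirming the consequent — invalid.
No premise or chain of K-axiom applications forces O(issue_refund), and none forces O(¬issue_refund). So issue_refund is neither obligatory nor forbidden under these norms.

Neither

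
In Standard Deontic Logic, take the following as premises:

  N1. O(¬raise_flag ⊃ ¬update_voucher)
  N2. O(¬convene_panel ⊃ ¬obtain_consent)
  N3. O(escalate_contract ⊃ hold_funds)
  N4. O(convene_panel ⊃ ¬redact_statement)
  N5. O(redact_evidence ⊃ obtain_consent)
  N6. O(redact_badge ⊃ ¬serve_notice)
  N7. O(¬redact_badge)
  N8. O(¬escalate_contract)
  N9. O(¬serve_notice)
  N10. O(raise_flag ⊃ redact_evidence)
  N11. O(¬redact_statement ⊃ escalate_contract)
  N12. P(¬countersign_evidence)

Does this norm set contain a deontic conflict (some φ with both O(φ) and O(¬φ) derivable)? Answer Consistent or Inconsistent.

Premise 6 is O(redact_badge ⊃ ¬serve_notice); even if O(¬serve_notice) held, inferring O(redact_badge) would be affirming the consequent — invalid.
So O(redact_badge) is not derivable, and the apparent clash with O(¬redact_badge) does not arise.
A world satisfying every obligation exists (e.g. convene_panel=false, countersign_evidence=false, escalate_contract=false, hold_funds=false, obtain_consent=false, raise_flag=false, redact_badge=false, redact_evidence=false, redact_statement=true, serve_notice=false, update_voucher=false); no atom is both obligatory and forbidden, so the set is consistent.

Consistent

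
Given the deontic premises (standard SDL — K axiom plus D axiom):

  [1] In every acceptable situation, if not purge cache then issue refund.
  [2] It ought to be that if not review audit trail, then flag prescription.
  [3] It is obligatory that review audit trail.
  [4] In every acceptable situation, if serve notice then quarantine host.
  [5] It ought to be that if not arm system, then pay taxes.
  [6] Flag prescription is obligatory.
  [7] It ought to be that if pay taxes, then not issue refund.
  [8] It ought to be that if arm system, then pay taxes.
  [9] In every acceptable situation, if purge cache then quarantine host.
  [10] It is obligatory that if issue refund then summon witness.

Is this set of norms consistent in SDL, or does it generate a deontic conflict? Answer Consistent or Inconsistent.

Consistent

Premise 2 is O(¬review_audit_trail → flag_prescription); even if O(flag_prescription) held, inferring O(¬review_audit_trail) would be affirming the consequent — invalid.
So O(¬review_audit_trail) is not derivable, and the apparent clash with O(review_audit_trail) does not arise.
A world satisfying every obligation exists (e.g. arm_system=false, flag_prescription=true, issue_refund=false, pay_taxes=true, purge_cache=true, quarantine_host=true, review_audit_trail=true, serve_notice=false, summon_witness=false); no atom is both obligatory and forbidden, so the set is consistent.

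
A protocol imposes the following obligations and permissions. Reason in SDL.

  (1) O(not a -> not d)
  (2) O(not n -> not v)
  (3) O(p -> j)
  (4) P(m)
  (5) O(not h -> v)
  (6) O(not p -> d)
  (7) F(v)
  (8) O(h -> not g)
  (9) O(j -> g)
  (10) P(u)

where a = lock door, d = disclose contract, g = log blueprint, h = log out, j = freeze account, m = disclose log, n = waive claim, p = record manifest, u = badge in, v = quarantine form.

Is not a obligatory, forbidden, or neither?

Premise 7 is F(v), i.e. O(not v).
Premise 5, O(not h -> v), contraposes to O(not v -> h); with O(not v) we get O(h).
From O(h) and premise 8, O(h -> not g), we obtain O(not g).
Premise 9, O(j -> g), contraposes to O(not g -> not j); with O(not g) we get O(not j).
The contrapositive of premise 3 (O(p -> j)) is O(not j -> not p), and O(not j) is already established, so O(not p).
From O(not p) and premise 6, O(not p -> d), we obtain O(d).
Premise 1 is O(not a -> not d); contrapositively O(d -> a). Since O(d) holds, K gives O(a).
Premises 2, 4, 10 do not contribute to this derivation.
Thus O(a), which is F(not a): not a is forbidden.

Forbidden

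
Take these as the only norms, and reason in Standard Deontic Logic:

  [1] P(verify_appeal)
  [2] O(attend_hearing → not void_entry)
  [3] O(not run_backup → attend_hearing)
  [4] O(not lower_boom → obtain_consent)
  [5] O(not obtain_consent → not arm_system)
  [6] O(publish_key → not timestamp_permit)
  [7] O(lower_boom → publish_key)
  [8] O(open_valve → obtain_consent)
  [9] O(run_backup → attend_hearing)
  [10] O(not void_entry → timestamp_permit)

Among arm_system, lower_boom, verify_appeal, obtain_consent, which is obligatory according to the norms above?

Premises 3 and 9 cover both cases: O(not run_backup → attend_hearing) and O(run_backup → attend_hearing). Since not run_backup ∨ run_backup is a tautology, O(attend_hearing) follows.
With premise 2, O(attend_hearing → not void_entry), the K-axiom yields O(not void_entry).
With premise 10, O(not void_entry → timestamp_permit), the K-axiom yields O(timestamp_permit).
Premise 6, O(publish_key → not timestamp_permit), contraposes to O(timestamp_permit → not publish_key); with O(timestamp_permit) we get O(not publish_key).
The contrapositive of premise 7 (O(lower_boom → publish_key)) is O(not publish_key → not lower_boom), and O(not publish_key) is already established, so O(not lower_boom).
From O(not lower_boom) and premise 4, O(not lower_boom → obtain_consent), we obtain O(obtain_consent).
So O(obtain_consent) holds — obtain_consent is obligatory. None of the other listed options is made obligatory by any chain of premises.

obtain_consent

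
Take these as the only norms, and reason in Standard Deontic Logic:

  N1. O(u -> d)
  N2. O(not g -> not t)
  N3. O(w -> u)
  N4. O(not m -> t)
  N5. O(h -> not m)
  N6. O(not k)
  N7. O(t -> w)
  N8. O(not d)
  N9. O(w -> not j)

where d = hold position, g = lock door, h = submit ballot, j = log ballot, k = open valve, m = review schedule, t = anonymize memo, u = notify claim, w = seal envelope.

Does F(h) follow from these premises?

Premise 8 gives O(not d).
Premise 1 is O(u -> d); contrapositively O(not d -> not u). Since O(not d) holds, K gives O(not u).
Premise 3, O(w -> u), contraposes to O(not u -> not w); with O(not u) we get O(not w).
The contrapositive of premise 7 (O(t -> w)) is O(not w -> not t), and O(not w) is already established, so O(not t).
Premise 4, O(not m -> t), contraposes to O(not t -> m); with O(not t) we get O(m).
The contrapositive of premise 5 (O(h -> not m)) is O(m -> not h), and O(m) is already established, so O(not h).
Premises 2, 6, 9 do not contribute to this derivation.
So O(not h) holds, i.e. F(h). The claim follows.

Yes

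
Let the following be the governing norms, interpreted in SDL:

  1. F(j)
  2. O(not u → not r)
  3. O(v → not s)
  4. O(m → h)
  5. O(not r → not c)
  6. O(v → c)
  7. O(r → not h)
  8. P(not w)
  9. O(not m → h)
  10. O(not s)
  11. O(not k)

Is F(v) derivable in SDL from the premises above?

Yes

Premises 9 and 4 cover both cases: O(not m → h) and O(m → h). Since not m ∨ m is a tautology, O(h) follows.
Premise 7 is O(r → not h); contrapositively O(h → not r). Since O(h) holds, K gives O(not r).
Premise 5 is O(not r → not c); since O(not r), deontic closure gives O(not c).
The contrapositive of premise 6 (O(v → c)) is O(not c → not v), and O(not c) is already established, so O(not v).
Premises 1, 2, 3, 8, 10, 11 do not contribute to this derivation.
So O(not v) holds, i.e. F(v). The claim follows.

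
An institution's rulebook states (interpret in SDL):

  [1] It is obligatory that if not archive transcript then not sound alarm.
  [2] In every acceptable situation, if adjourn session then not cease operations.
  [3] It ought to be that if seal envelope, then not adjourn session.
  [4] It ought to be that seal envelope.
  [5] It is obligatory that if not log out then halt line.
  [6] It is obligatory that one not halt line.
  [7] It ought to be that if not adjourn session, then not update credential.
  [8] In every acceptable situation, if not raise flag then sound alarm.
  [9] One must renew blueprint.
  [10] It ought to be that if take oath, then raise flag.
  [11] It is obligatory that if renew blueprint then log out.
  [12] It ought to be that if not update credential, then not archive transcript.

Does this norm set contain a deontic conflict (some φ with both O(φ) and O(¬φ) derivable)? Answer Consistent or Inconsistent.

Premise 5 is O(¬log_out → halt_line), but O(¬log_out) is not derivable from the premises, so it does not yield O(halt_line).
So O(halt_line) is not derivable, and the apparent clash with O(¬halt_line) does not arise.
A world satisfying every obligation exists (e.g. adjourn_session=false, archive_transcript=false, cease_operations=false, halt_line=false, log_out=true, raise_flag=true, renew_blueprint=true, seal_envelope=true, sound_alarm=false, take_oath=false, update_credential=false); no atom is both obligatory and forbidden, so the set is consistent.

Consistent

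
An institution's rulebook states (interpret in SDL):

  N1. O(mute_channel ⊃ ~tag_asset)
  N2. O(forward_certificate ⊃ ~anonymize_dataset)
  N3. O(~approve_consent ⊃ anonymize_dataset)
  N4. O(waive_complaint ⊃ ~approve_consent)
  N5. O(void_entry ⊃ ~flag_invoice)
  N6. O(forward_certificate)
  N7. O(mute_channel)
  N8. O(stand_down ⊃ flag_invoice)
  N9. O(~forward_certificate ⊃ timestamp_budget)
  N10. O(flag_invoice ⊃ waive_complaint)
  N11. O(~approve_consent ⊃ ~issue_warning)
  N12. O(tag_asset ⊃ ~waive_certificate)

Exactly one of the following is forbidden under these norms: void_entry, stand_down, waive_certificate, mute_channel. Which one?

stand_down

Premise 6 states O(forward_certificate) outright.
With premise 2, O(forward_certificate ⊃ ~anonymize_dataset), the K-axiom yields O(~anonymize_dataset).
The contrapositive of premise 3 (O(~approve_consent ⊃ anonymize_dataset)) is O(~anonymize_dataset ⊃ approve_consent), and O(~anonymize_dataset) is already established, so O(approve_consent).
Premise 4, O(waive_complaint ⊃ ~approve_consent), contraposes to O(approve_consent ⊃ ~waive_complaint); with O(approve_consent) we get O(~waive_complaint).
The contrapositive of premise 10 (O(flag_invoice ⊃ waive_complaint)) is O(~waive_complaint ⊃ ~flag_invoice), and O(~waive_complaint) is already established, so O(~flag_invoice).
Premise 8, O(stand_down ⊃ flag_invoice), contraposes to O(~flag_invoice ⊃ ~stand_down); with O(~flag_invoice) we get O(~stand_down).
So O(~stand_down) holds, i.e. stand_down is forbidden. None of the other listed options is forbidden under the premises.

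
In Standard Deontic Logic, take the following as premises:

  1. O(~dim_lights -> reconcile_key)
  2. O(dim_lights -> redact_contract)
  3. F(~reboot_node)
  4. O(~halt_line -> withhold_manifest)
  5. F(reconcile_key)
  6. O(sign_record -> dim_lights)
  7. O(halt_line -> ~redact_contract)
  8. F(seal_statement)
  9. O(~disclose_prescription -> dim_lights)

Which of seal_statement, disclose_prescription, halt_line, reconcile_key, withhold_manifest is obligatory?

withhold_manifest

Premise 5, F(reconcile_key), is equivalent to O(~reconcile_key).
Premise 1 is O(~dim_lights -> reconcile_key); contrapositively O(~reconcile_key -> dim_lights). Since O(~reconcile_key) holds, K gives O(dim_lights).
With premise 2, O(dim_lights -> redact_contract), the K-axiom yields O(redact_contract).
Premise 7, O(halt_line -> ~redact_contract), contraposes to O(redact_contract -> ~halt_line); with O(redact_contract) we get O(~halt_line).
Applying K to premise 4 (O(~halt_line -> withhold_manifest)) and O(~halt_line) yields O(withhold_manifest).
So O(withhold_manifest) holds — withhold_manifest is obligatory. None of the other listed options is made obligatory by any chain of premises.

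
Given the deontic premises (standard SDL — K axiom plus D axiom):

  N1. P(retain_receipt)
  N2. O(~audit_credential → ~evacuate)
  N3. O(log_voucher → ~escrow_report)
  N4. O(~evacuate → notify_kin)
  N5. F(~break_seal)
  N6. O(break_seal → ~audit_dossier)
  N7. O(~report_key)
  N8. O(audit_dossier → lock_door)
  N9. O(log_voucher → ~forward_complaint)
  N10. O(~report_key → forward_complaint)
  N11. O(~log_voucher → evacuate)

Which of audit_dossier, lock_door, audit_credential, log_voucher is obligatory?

Premise 7 gives O(~report_key).
From O(~report_key) and premise 10, O(~report_key → forward_complaint), we obtain O(forward_complaint).
Premise 9 is O(log_voucher → ~forward_complaint); contrapositively O(forward_complaint → ~log_voucher). Since O(forward_complaint) holds, K gives O(~log_voucher).
With premise 11, O(~log_voucher → evacuate), the K-axiom yields O(evacuate).
Premise 2 is O(~audit_credential → ~evacuate); contrapositively O(evacuate → audit_credential). Since O(evacuate) holds, K gives O(audit_credential).
So O(audit_credential) holds — audit_credential is obligatory. None of the other listed options is made obligatory by any chain of premises.

audit_credential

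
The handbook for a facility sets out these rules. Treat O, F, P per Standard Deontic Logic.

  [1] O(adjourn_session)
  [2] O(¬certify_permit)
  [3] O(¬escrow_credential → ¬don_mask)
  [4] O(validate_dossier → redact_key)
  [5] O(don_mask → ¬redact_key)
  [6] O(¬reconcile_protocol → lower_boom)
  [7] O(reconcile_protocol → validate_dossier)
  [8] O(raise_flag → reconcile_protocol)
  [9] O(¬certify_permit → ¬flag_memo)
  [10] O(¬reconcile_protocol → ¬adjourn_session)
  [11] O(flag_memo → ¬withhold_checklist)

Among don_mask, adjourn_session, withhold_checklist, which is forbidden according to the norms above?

Premise 1 states O(adjourn_session) outright.
Premise 10, O(¬reconcile_protocol → ¬adjourn_session), contraposes to O(adjourn_session → reconcile_protocol); with O(adjourn_session) we get O(reconcile_protocol).
Premise 7 is O(reconcile_protocol → validate_dossier); since O(reconcile_protocol), deontic closure gives O(validate_dossier).
With premise 4, O(validate_dossier → redact_key), the K-axiom yields O(redact_key).
The contrapositive of premise 5 (O(don_mask → ¬redact_key)) is O(redact_key → ¬don_mask), and O(redact_key) is already established, so O(¬don_mask).
So O(¬don_mask) holds, i.e. don_mask is forbidden. None of the other listed options is forbidden under the premises.

don_mask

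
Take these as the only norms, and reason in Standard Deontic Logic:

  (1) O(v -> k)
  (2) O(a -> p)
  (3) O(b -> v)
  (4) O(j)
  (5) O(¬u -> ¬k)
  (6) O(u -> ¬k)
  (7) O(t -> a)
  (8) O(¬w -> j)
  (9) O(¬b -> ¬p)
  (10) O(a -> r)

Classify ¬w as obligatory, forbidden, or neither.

Premise 8 is O(¬w -> j); even if O(j) held, inferring O(¬w) would be affirming the consequent — invalid.
No premise or chain of K-axiom applications forces O(¬w), and none forces O(w). So ¬w is neither obligatory nor forbidden under these norms.

Neither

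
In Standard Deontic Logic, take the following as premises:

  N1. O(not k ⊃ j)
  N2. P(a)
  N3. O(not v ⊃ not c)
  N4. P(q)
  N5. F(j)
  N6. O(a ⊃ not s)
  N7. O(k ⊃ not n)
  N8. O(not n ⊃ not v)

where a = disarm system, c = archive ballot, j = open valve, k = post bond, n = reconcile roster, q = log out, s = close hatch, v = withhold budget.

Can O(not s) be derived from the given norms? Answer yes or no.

No

Premise 6 is O(a ⊃ not s), but O(a) is not derivable from the premises (the permission P(a) asserts only not O(not a), not O(a)), so it does not yield O(not s).
No other premise forces O(not s). An ideal world satisfying every premise can still have not s false, so O(not s) is not derivable.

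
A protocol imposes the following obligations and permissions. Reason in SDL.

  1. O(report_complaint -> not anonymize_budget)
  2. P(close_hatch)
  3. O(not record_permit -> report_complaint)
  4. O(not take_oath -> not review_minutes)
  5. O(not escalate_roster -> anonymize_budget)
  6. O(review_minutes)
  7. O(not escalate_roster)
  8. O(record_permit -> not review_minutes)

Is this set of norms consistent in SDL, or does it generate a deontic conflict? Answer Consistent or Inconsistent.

Inconsistent

From premise 7 we have O(not escalate_roster).
With premise 5, O(not escalate_roster -> anonymize_budget), the K-axiom yields O(anonymize_budget).
The contrapositive of premise 1 (O(report_complaint -> not anonymize_budget)) is O(anonymize_budget -> not report_complaint), and O(anonymize_budget) is already established, so O(not report_complaint).
Premise 3 is O(not record_permit -> report_complaint); contrapositively O(not report_complaint -> record_permit). Since O(not report_complaint) holds, K gives O(record_permit).
Premise 8 is O(record_permit -> not review_minutes); since O(record_permit), deontic closure gives O(not review_minutes).
But premise 6 directly asserts O(review_minutes).
We now have both O(not review_minutes) and O(review_minutes) — review_minutes is simultaneously obligatory and forbidden, violating the D-axiom.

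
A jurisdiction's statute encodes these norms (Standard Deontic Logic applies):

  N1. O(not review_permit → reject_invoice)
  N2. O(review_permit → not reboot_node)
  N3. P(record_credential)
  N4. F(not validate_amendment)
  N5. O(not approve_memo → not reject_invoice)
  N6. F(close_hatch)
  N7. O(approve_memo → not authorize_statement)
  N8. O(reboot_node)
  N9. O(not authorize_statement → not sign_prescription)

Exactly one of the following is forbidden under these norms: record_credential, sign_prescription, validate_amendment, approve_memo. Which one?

sign_prescription

Premise 8 states O(reboot_node) outright.
Premise 2 is O(review_permit → not reboot_node); contrapositively O(reboot_node → not review_permit). Since O(reboot_node) holds, K gives O(not review_permit).
Premise 1 is O(not review_permit → reject_invoice); since O(not review_permit), deontic closure gives O(reject_invoice).
Premise 5 is O(not approve_memo → not reject_invoice); contrapositively O(reject_invoice → approve_memo). Since O(reject_invoice) holds, K gives O(approve_memo).
With premise 7, O(approve_memo → not authorize_statement), the K-axiom yields O(not authorize_statement).
Applying K to premise 9 (O(not authorize_statement → not sign_prescription)) and O(not authorize_statement) yields O(not sign_prescription).
So O(not sign_prescription) holds, i.e. sign_prescription is forbidden. None of the other listed options is forbidden under the premises.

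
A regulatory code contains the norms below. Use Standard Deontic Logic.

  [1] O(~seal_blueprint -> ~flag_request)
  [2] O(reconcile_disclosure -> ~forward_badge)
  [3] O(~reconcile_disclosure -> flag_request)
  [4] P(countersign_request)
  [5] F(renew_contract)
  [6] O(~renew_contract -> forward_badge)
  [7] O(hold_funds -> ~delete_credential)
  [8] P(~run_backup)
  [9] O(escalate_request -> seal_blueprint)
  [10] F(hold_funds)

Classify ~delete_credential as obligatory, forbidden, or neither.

Premise 7 is O(hold_funds -> ~delete_credential), but O(hold_funds) is not derivable from the premises, so it does not yield O(~delete_credential).
No premise or chain of K-axiom applications forces O(~delete_credential), and none forces O(delete_credential). So ~delete_credential is neither obligatory nor forbidden under these norms.

Neither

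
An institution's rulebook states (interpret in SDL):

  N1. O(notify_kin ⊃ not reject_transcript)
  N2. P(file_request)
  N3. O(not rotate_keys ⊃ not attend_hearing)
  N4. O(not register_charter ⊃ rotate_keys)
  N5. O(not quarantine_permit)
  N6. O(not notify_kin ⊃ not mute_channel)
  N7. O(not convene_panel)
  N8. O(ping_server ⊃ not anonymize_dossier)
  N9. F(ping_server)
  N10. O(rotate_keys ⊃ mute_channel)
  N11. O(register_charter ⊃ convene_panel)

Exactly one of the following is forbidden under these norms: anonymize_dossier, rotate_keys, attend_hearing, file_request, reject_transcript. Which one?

reject_transcript

Premise 7 gives O(not convene_panel).
Premise 11, O(register_charter ⊃ convene_panel), contraposes to O(not convene_panel ⊃ not register_charter); with O(not convene_panel) we get O(not register_charter).
Applying K to premise 4 (O(not register_charter ⊃ rotate_keys)) and O(not register_charter) yields O(rotate_keys).
With premise 10, O(rotate_keys ⊃ mute_channel), the K-axiom yields O(mute_channel).
Premise 6, O(not notify_kin ⊃ not mute_channel), contraposes to O(mute_channel ⊃ notify_kin); with O(mute_channel) we get O(notify_kin).
With premise 1, O(notify_kin ⊃ not reject_transcript), the K-axiom yields O(not reject_transcript).
So O(not reject_transcript) holds, i.e. reject_transcript is forbidden. None of the other listed options is forbidden under the premises.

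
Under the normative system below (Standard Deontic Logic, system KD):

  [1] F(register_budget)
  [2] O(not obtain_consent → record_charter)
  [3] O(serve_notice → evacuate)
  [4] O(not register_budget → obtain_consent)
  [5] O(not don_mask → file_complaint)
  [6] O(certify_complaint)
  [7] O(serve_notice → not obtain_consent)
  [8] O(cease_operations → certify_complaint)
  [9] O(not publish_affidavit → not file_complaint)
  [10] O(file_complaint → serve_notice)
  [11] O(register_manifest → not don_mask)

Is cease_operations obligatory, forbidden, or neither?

Premise 8 is O(cease_operations → certify_complaint); even if O(certify_complaint) held, inferring O(cease_operations) would be affirming the consequent — invalid.
No premise or chain of K-axiom applications forces O(cease_operations), and none forces O(not cease_operations). So cease_operations is neither obligatory nor forbidden under these norms.

Neither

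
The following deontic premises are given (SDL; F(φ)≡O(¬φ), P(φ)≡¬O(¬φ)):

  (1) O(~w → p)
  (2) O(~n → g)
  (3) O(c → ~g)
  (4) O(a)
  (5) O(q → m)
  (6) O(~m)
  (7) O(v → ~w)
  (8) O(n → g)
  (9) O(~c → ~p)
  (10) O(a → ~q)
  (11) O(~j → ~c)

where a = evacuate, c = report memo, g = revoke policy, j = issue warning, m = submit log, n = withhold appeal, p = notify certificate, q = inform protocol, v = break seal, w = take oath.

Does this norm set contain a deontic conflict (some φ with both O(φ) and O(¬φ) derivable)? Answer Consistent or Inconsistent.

Consistent

Premise 5 is O(q → m), but O(q) is not derivable from the premises, so it does not yield O(m).
So O(m) is not derivable, and the apparent clash with O(~m) does not arise.
A world satisfying every obligation exists (e.g. a=true, c=false, g=true, j=false, m=false, n=false, p=false, q=false, v=false, w=true); no atom is both obligatory and forbidden, so the set is consistent.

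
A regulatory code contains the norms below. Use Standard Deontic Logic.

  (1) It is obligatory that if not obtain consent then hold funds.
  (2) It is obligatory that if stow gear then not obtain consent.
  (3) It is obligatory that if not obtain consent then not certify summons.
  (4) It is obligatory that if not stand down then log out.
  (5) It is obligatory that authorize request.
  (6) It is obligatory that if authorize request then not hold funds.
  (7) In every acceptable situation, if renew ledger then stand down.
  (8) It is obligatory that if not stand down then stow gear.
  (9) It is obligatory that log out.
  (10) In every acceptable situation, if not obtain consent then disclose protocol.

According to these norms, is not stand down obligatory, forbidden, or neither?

Forbidden

Premise 5 states O(authorize_request) outright.
With premise 6, O(authorize_request → ¬hold_funds), the K-axiom yields O(¬hold_funds).
Premise 1, O(¬obtain_consent → hold_funds), contraposes to O(¬hold_funds → obtain_consent); with O(¬hold_funds) we get O(obtain_consent).
Premise 2, O(stow_gear → ¬obtain_consent), contraposes to O(obtain_consent → ¬stow_gear); with O(obtain_consent) we get O(¬stow_gear).
Premise 8 is O(¬stand_down → stow_gear); contrapositively O(¬stow_gear → stand_down). Since O(¬stow_gear) holds, K gives O(stand_down).
Premises 3, 4, 7, 9, 10 do not contribute to this derivation.
Thus O(stand_down), which is F(¬stand_down): ¬stand_down is forbidden.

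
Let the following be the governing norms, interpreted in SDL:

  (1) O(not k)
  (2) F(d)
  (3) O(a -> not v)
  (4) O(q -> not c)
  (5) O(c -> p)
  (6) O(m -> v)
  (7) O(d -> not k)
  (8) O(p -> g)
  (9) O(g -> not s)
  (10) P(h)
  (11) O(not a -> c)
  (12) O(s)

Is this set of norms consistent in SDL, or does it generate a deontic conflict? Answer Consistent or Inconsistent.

Premise 7 is O(d -> not k); even if O(not k) held, inferring O(d) would be affirming the consequent — invalid.
So O(d) is not derivable, and the apparent clash with O(not d) does not arise.
A world satisfying every obligation exists (e.g. a=true, c=false, d=false, g=false, h=false, k=false, m=false, p=false, q=false, s=true, v=false); no atom is both obligatory and forbidden, so the set is consistent.

Consistent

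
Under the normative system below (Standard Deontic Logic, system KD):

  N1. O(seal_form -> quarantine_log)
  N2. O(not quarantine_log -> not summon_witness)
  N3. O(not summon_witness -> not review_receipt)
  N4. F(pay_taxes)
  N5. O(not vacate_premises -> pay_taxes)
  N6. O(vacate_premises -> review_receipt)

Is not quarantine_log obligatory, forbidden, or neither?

Premise 4 is F(pay_taxes), i.e. O(not pay_taxes).
Premise 5, O(not vacate_premises -> pay_taxes), contraposes to O(not pay_taxes -> vacate_premises); with O(not pay_taxes) we get O(vacate_premises).
With premise 6, O(vacate_premises -> review_receipt), the K-axiom yields O(review_receipt).
The contrapositive of premise 3 (O(not summon_witness -> not review_receipt)) is O(review_receipt -> summon_witness), and O(review_receipt) is already established, so O(summon_witness).
Premise 2, O(not quarantine_log -> not summon_witness), contraposes to O(summon_witness -> quarantine_log); with O(summon_witness) we get O(quarantine_log).
Premise 1 does not contribute to this derivation.
Thus O(quarantine_log), which is F(not quarantine_log): not quarantine_log is forbidden.

Forbidden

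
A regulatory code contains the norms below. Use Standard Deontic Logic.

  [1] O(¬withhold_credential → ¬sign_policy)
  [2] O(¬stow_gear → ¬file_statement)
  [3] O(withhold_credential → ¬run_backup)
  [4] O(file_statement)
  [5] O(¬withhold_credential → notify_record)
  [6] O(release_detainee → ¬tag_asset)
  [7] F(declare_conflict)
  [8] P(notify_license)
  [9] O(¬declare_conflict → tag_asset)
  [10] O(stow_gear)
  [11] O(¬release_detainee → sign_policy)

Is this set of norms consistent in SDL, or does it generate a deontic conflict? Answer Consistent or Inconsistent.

Premise 2 is O(¬stow_gear → ¬file_statement), but O(¬stow_gear) is not derivable from the premises, so it does not yield O(¬file_statement).
So O(¬file_statement) is not derivable, and the apparent clash with O(file_statement) does not arise.
A world satisfying every obligation exists (e.g. declare_conflict=false, file_statement=true, notify_license=false, notify_record=false, release_detainee=false, run_backup=false, sign_policy=true, stow_gear=true, tag_asset=true, withhold_credential=true); no atom is both obligatory and forbidden, so the set is consistent.

Consistent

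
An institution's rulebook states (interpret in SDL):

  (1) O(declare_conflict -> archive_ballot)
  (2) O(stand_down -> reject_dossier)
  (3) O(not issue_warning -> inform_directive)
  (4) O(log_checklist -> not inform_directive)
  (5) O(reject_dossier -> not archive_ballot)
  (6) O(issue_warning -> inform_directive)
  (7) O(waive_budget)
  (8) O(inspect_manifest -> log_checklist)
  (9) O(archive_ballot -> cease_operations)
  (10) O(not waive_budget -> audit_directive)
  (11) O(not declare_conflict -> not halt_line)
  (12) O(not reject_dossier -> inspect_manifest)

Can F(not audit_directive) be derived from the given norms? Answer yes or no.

No

Premise 10 is O(not waive_budget -> audit_directive), but O(not waive_budget) is not derivable from the premises, so it does not yield O(audit_directive).
No other premise forces O(audit_directive). An ideal world satisfying every premise can still have not audit_directive true, so F(not audit_directive) is not derivable.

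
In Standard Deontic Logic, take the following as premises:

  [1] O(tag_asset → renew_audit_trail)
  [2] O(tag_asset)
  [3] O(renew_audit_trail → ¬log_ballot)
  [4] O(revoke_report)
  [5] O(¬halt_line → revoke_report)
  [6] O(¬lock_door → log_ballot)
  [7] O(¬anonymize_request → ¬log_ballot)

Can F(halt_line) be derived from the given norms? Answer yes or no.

No

Premise 5 is O(¬halt_line → revoke_report); even if O(revoke_report) held, inferring O(¬halt_line) would be affirming the consequent — invalid.
No other premise forces O(¬halt_line). An ideal world satisfying every premise can still have halt_line true, so F(halt_line) is not derivable.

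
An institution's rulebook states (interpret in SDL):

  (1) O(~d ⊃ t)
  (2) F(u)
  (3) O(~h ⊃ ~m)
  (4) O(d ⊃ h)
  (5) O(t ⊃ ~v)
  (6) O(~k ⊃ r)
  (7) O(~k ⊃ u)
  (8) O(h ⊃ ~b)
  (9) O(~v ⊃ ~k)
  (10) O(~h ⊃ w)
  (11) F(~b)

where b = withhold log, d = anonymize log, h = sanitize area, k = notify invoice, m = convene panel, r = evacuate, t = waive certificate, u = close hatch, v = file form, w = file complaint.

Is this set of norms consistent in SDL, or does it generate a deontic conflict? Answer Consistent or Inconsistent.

Inconsistent

Premise 2, F(u), is equivalent to O(~u).
Premise 7, O(~k ⊃ u), contraposes to O(~u ⊃ k); with O(~u) we get O(k).
Premise 9 is O(~v ⊃ ~k); contrapositively O(k ⊃ v). Since O(k) holds, K gives O(v).
The contrapositive of premise 5 (O(t ⊃ ~v)) is O(v ⊃ ~t), and O(v) is already established, so O(~t).
Premise 1, O(~d ⊃ t), contraposes to O(~t ⊃ d); with O(~t) we get O(d).
Premise 4 is O(d ⊃ h); since O(d), deontic closure gives O(h).
With premise 8, O(h ⊃ ~b), the K-axiom yields O(~b).
But premise 11, F(~b), means O(b).
We now have both O(~b) and O(b) — b is simultaneously obligatory and forbidden, violating the D-axiom.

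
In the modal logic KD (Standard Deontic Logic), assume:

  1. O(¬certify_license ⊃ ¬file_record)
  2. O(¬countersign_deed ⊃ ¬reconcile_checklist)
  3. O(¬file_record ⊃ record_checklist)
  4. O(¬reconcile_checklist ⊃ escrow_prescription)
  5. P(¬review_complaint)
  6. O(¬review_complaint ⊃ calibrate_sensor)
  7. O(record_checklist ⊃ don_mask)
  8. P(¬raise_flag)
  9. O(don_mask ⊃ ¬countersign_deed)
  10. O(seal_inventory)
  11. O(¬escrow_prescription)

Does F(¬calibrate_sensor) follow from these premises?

Premise 6 is O(¬review_complaint ⊃ calibrate_sensor), but O(¬review_complaint) is not derivable from the premises (the permission P(¬review_complaint) asserts only ¬O(review_complaint), not O(¬review_complaint)), so it does not yield O(calibrate_sensor).
No other premise forces O(calibrate_sensor). An ideal world satisfying every premise can still have ¬calibrate_sensor true, so F(¬calibrate_sensor) is not derivable.

No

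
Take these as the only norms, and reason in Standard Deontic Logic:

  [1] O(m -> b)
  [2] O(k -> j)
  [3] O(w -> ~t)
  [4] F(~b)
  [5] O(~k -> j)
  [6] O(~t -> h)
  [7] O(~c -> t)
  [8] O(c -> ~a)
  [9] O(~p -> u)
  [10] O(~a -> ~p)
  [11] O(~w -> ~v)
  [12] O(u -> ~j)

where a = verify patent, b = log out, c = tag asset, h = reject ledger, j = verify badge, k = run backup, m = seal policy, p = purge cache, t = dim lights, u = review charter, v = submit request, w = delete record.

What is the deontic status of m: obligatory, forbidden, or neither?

Premise 1 is O(m -> b); even if O(b) held, inferring O(m) would be affirming the consequent — invalid.
No premise or chain of K-axiom applications forces O(m), and none forces O(~m). So m is neither obligatory nor forbidden under these norms.

Neither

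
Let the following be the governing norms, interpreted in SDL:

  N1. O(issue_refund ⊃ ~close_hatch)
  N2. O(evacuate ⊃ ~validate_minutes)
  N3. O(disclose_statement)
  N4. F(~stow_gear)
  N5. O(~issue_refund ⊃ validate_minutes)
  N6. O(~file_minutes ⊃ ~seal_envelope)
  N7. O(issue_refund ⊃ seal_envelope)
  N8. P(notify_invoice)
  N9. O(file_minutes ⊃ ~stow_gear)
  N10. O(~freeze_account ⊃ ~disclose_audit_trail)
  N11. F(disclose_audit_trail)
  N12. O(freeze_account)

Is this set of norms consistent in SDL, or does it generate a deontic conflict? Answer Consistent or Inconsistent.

Consistent

Premise 10 is O(~freeze_account ⊃ ~disclose_audit_trail); even if O(~disclose_audit_trail) held, inferring O(~freeze_account) would be affirming the consequent — invalid.
So O(~freeze_account) is not derivable, and the apparent clash with O(freeze_account) does not arise.
A world satisfying every obligation exists (e.g. close_hatch=false, disclose_audit_trail=false, disclose_statement=true, evacuate=false, file_minutes=false, freeze_account=true, issue_refund=false, notify_invoice=false, seal_envelope=false, stow_gear=true, validate_minutes=true); no atom is both obligatory and forbidden, so the set is consistent.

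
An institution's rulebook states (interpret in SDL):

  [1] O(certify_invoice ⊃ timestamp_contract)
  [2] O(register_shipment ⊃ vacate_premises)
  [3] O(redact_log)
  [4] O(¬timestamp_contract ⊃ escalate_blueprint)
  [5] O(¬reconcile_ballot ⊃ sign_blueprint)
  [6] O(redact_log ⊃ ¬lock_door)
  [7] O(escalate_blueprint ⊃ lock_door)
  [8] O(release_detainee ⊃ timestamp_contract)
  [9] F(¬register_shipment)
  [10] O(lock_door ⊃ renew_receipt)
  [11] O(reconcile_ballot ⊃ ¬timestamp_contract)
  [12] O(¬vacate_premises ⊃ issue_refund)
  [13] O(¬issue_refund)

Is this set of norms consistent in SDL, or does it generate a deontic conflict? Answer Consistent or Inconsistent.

Consistent

Premise 12 is O(¬vacate_premises ⊃ issue_refund), but O(¬vacate_premises) is not derivable from the premises, so it does not yield O(issue_refund).
So O(issue_refund) is not derivable, and the apparent clash with O(¬issue_refund) does not arise.
A world satisfying every obligation exists (e.g. certify_invoice=false, escalate_blueprint=false, issue_refund=false, lock_door=false, reconcile_ballot=false, redact_log=true, register_shipment=true, release_detainee=false, renew_receipt=false, sign_blueprint=true, timestamp_contract=true, vacate_premises=true); no atom is both obligatory and forbidden, so the set is consistent.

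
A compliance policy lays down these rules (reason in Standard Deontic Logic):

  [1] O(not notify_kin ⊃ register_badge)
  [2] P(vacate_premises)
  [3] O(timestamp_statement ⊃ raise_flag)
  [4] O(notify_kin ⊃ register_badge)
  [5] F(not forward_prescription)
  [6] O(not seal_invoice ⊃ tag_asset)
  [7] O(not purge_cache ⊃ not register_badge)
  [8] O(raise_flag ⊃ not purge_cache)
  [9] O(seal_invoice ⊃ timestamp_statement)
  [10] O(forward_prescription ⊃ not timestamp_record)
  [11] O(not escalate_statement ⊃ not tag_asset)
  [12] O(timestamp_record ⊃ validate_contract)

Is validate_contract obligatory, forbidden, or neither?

Premise 12 is O(timestamp_record ⊃ validate_contract), but O(timestamp_record) is not derivable from the premises, so it does not yield O(validate_contract).
No premise or chain of K-axiom applications forces O(validate_contract), and none forces O(not validate_contract). So validate_contract is neither obligatory nor forbidden under these norms.

Neither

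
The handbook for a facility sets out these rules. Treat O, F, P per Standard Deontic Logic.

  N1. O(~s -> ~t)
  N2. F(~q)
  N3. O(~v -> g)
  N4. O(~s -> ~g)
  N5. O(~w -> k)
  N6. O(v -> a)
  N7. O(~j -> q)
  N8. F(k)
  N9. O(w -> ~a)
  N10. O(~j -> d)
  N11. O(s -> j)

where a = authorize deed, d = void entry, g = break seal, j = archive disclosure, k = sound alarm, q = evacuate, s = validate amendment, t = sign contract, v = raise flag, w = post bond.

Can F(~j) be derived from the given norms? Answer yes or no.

Yes

Premise 8 is F(k), i.e. O(~k).
The contrapositive of premise 5 (O(~w -> k)) is O(~k -> w), and O(~k) is already established, so O(w).
With premise 9, O(w -> ~a), the K-axiom yields O(~a).
Premise 6 is O(v -> a); contrapositively O(~a -> ~v). Since O(~a) holds, K gives O(~v).
Premise 3 is O(~v -> g); since O(~v), deontic closure gives O(g).
The contrapositive of premise 4 (O(~s -> ~g)) is O(g -> s), and O(g) is already established, so O(s).
Applying K to premise 11 (O(s -> j)) and O(s) yields O(j).
Premises 1, 2, 7, 10 do not contribute to this derivation.
So O(j) holds, i.e. F(~j). The claim follows.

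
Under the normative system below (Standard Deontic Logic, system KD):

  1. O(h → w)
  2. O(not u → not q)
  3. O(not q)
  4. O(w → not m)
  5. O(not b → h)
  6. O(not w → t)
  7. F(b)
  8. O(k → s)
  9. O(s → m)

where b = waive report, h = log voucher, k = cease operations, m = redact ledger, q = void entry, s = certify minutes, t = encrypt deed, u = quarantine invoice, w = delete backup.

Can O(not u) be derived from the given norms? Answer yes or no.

No

Premise 2 is O(not u → not q); even if O(not q) held, inferring O(not u) would be affirming the consequent — invalid.
No other premise forces O(not u). An ideal world satisfying every premise can still have not u false, so O(not u) is not derivable.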